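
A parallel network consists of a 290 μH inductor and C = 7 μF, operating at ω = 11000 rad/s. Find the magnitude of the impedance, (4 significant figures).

4.229 Ω

X_L = ωL = 3.190 Ω
X_C = 1/(ωC) = 12.99 Ω
Parallel: admittances add. Y = 1/(jωL) + jωC
Y = (0 − j0.2365) S
|Y| = 0.2365 S → |Z| = 1/|Y| = 4.229 Ω, ∠Z = −∠Y = 90.00°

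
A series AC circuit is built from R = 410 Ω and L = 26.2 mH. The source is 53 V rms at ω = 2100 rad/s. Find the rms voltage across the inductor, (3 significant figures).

7.05 V

X_L = ωL = 55.0 Ω
Z = 410 + j55.0 Ω
|Z| = √(410² + 55.0²) = 414 Ω
I = V/|Z| = 128 mA
V_L = I·|Z_L| = 0.128 × 55.0 = 7.05 V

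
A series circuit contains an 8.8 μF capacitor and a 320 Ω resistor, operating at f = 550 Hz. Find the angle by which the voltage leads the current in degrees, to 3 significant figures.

-5.87°

ω = 2πf = 3456 rad/s
X_C = 1/(ωC) = 32.9 Ω
Z = 320 − j32.9 Ω
|Z| = √(320² + 32.9²) = 322 Ω
∠Z = arctan(-32.9/320) = -5.87°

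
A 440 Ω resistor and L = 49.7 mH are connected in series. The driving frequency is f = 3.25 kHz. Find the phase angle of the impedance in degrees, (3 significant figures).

66.6°

ω = 2πf = 20420 rad/s
X_L = ωL = 1010 Ω
Z = 440 + j1010 Ω
|Z| = √(440² + 1010²) = 1110 Ω
∠Z = arctan(1010/440) = 66.6°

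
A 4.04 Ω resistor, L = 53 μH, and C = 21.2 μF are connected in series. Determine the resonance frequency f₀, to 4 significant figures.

ω₀ = 1/√(LC) = 1/√(5.3e-05 × 2.12e-05) = 29830 rad/s
f₀ = ω₀/(2π) = 4.748 kHz

4.748 kHz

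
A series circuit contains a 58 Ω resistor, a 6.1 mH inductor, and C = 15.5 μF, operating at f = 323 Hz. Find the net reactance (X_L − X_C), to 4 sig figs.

-19.41 Ω

ω = 2πf = 2029 rad/s
X_L = ωL = 12.38 Ω
X_C = 1/(ωC) = 31.79 Ω
X = 12.38 − 31.79 = -19.41 Ω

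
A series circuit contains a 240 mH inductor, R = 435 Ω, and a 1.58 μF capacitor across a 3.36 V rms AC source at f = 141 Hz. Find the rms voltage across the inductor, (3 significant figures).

ω = 2πf = 885.9 rad/s
X_L = ωL = 213 Ω
X_C = 1/(ωC) = 714 Ω
Net reactance X = X_L − X_C = -502 Ω
Z = 435 − j502 Ω
|Z| = √(435² + 502²) = 664 Ω
I = V/|Z| = 5.06 mA
V_L = I·|Z_L| = 0.00506 × 213 = 1.08 V

1.08 V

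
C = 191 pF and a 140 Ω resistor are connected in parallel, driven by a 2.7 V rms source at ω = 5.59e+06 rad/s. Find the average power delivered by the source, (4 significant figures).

52.07 mW

X_C = 1/(ωC) = 936.6 Ω
Parallel: admittances add. Y = 1/R + jωC
Y = (0.007143 + j0.001068) S
|Y| = 0.007222 S → |Z| = 1/|Y| = 138.5 Ω, ∠Z = −∠Y = -8.501°
I = V/|Z| = 19.50 mA
P = VI cos φ = 2.7 × 0.01950 × cos(-8.501°) = 52.07 mW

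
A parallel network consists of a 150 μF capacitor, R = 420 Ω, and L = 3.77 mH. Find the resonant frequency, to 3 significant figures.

212 Hz

ω₀ = 1/√(LC) = 1/√(0.00377 × 0.00015) = 1330 rad/s
f₀ = ω₀/(2π) = 212 Hz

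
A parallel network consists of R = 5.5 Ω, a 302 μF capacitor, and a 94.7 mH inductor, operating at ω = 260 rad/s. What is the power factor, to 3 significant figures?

X_L = ωL = 24.6 Ω
X_C = 1/(ωC) = 12.7 Ω
Parallel: admittances add. Y = 1/R + 1/(jωL) + jωC
Y = (0.182 + j0.0379) S
|Y| = 0.186 S → |Z| = 1/|Y| = 5.38 Ω, ∠Z = −∠Y = -11.8°
cos φ = cos(-11.8°) = 0.979

0.979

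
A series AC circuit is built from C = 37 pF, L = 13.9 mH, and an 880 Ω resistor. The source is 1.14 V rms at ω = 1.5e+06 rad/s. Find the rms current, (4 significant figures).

X_L = ωL = 20850 Ω
X_C = 1/(ωC) = 18020 Ω
Net reactance X = X_L − X_C = 2832 Ω
Z = 880.0 + j2832 Ω
|Z| = √(880.0² + 2832²) = 2966 Ω
I = V/|Z| = 1.14/2966 = 384.4 μA

384.4 μA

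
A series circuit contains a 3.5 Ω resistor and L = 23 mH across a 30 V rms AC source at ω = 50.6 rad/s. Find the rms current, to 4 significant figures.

X_L = ωL = 1.164 Ω
Z = 3.500 + j1.164 Ω
|Z| = √(3.500² + 1.164²) = 3.688 Ω
I = V/|Z| = 30/3.688 = 8.134 A

8.134 A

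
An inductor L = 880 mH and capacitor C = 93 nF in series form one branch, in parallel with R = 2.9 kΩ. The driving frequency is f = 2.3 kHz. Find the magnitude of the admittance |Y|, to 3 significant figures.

ω = 2πf = 14450 rad/s
X_L = ωL = 12700 Ω
X_C = 1/(ωC) = 744 Ω
Branch 1: Z₁ = R = 2900 Ω
Branch 2 (series LC): Z₂ = j(X_L − X_C) = j12000 Ω
Parallel: Z = Z₁Z₂/(Z₁+Z₂), |Z| = 2820 Ω, ∠Z = 13.6°
|Y| = 1/|Z| = 355 μS

355 μS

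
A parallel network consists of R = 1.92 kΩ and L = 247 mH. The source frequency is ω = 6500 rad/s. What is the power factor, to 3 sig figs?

0.641

X_L = ωL = 1610 Ω
Parallel: admittances add. Y = 1/R + 1/(jωL)
Y = (0.000521 − j0.000623) S
|Y| = 0.000812 S → |Z| = 1/|Y| = 1230 Ω, ∠Z = −∠Y = 50.1°
cos φ = cos(50.1°) = 0.641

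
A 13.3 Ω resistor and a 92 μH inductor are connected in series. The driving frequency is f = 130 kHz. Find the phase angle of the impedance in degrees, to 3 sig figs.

80.0°

ω = 2πf = 816800 rad/s
X_L = ωL = 75.1 Ω
Z = 13.3 + j75.1 Ω
|Z| = √(13.3² + 75.1²) = 76.3 Ω
∠Z = arctan(75.1/13.3) = 80.0°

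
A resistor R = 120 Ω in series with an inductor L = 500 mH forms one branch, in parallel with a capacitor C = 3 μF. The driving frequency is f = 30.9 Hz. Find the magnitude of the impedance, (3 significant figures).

163 Ω

ω = 2πf = 194.2 rad/s
X_L = ωL = 97.1 Ω
X_C = 1/(ωC) = 1720 Ω
Branch 1 (R+jX_L): Z₁ = 120 + j97.1 Ω, |Z₁| = 154 Ω
Branch 2 (−jX_C): Z₂ = −j1720 Ω
Parallel: Z = Z₁Z₂/(Z₁+Z₂), |Z| = 163 Ω, ∠Z = 34.7°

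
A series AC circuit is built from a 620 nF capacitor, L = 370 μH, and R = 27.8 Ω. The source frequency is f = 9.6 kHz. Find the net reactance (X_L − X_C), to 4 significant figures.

-4.422 Ω

ω = 2πf = 60320 rad/s
X_L = ωL = 22.32 Ω
X_C = 1/(ωC) = 26.74 Ω
X = 22.32 − 26.74 = -4.422 Ω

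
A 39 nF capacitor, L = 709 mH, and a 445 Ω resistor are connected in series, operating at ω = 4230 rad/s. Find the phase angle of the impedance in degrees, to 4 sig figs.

X_L = ωL = 2999 Ω
X_C = 1/(ωC) = 6062 Ω
Net reactance X = X_L − X_C = -3063 Ω
Z = 445.0 − j3063 Ω
|Z| = √(445.0² + 3063²) = 3095 Ω
∠Z = arctan(-3063/445.0) = -81.73°

-81.73°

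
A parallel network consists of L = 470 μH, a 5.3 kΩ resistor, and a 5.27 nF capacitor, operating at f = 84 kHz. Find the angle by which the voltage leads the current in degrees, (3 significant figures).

ω = 2πf = 527800 rad/s
X_L = ωL = 248 Ω
X_C = 1/(ωC) = 360 Ω
Parallel: admittances add. Y = 1/R + 1/(jωL) + jωC
Y = (0.000189 − j0.00125) S
|Y| = 0.00126 S → |Z| = 1/|Y| = 791 Ω, ∠Z = −∠Y = 81.4°

81.4°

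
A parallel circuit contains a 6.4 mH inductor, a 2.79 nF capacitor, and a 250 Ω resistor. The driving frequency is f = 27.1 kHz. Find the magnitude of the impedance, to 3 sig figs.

248 Ω

ω = 2πf = 170300 rad/s
X_L = ωL = 1090 Ω
X_C = 1/(ωC) = 2100 Ω
Parallel: admittances add. Y = 1/R + 1/(jωL) + jωC
Y = (0.00400 − j0.000443) S
|Y| = 0.00402 S → |Z| = 1/|Y| = 248 Ω, ∠Z = −∠Y = 6.31°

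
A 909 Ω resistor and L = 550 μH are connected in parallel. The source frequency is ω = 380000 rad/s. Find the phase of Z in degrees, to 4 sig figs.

X_L = ωL = 209.0 Ω
Parallel: admittances add. Y = 1/R + 1/(jωL)
Y = (0.001100 − j0.004785) S
|Y| = 0.004910 S → |Z| = 1/|Y| = 203.7 Ω, ∠Z = −∠Y = 77.05°

77.05°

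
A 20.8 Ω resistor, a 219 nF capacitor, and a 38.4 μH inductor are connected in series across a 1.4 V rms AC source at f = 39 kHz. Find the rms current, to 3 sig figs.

ω = 2πf = 245000 rad/s
X_L = ωL = 9.41 Ω
X_C = 1/(ωC) = 18.6 Ω
Net reactance X = X_L − X_C = -9.22 Ω
Z = 20.8 − j9.22 Ω
|Z| = √(20.8² + 9.22²) = 22.8 Ω
I = V/|Z| = 1.4/22.8 = 61.5 mA

61.5 mA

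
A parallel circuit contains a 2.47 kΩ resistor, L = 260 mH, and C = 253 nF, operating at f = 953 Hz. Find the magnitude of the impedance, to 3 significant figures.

ω = 2πf = 5988 rad/s
X_L = ωL = 1560 Ω
X_C = 1/(ωC) = 660 Ω
Parallel: admittances add. Y = 1/R + 1/(jωL) + jωC
Y = (0.000405 + j0.000873) S
|Y| = 0.000962 S → |Z| = 1/|Y| = 1040 Ω, ∠Z = −∠Y = -65.1°

1040 Ω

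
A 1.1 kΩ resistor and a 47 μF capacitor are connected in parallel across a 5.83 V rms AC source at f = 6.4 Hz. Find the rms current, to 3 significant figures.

ω = 2πf = 40.21 rad/s
X_C = 1/(ωC) = 529 Ω
Parallel: admittances add. Y = 1/R + jωC
Y = (0.000909 + j0.00189) S
|Y| = 0.00210 S → |Z| = 1/|Y| = 477 Ω, ∠Z = −∠Y = -64.3°
I = V/|Z| = 5.83/477 = 12.2 mA

12.2 mA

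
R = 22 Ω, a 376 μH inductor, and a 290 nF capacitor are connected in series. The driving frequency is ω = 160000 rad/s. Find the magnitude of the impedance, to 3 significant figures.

X_L = ωL = 60.2 Ω
X_C = 1/(ωC) = 21.6 Ω
Net reactance X = X_L − X_C = 38.6 Ω
Z = 22.0 + j38.6 Ω
|Z| = √(22.0² + 38.6²) = 44.4 Ω

44.4 Ω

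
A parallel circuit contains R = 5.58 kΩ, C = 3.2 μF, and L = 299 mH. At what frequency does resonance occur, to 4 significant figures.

162.7 Hz

ω₀ = 1/√(LC) = 1/√(0.299 × 3.2e-06) = 1022 rad/s
f₀ = ω₀/(2π) = 162.7 Hz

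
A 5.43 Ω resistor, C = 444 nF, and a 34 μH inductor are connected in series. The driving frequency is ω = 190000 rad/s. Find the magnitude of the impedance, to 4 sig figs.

X_L = ωL = 6.460 Ω
X_C = 1/(ωC) = 11.85 Ω
Net reactance X = X_L − X_C = -5.394 Ω
Z = 5.430 − j5.394 Ω
|Z| = √(5.430² + 5.394²) = 7.654 Ω

7.654 Ω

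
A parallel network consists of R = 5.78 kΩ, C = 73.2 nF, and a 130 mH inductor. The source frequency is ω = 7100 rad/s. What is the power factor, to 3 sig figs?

X_L = ωL = 923 Ω
X_C = 1/(ωC) = 1920 Ω
Parallel: admittances add. Y = 1/R + 1/(jωL) + jωC
Y = (0.000173 − j0.000564) S
|Y| = 0.000590 S → |Z| = 1/|Y| = 1700 Ω, ∠Z = −∠Y = 72.9°
cos φ = cos(72.9°) = 0.293

0.293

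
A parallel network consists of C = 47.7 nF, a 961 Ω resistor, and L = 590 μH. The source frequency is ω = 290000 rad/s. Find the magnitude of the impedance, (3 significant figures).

124 Ω

X_L = ωL = 171 Ω
X_C = 1/(ωC) = 72.3 Ω
Parallel: admittances add. Y = 1/R + 1/(jωL) + jωC
Y = (0.00104 + j0.00799) S
|Y| = 0.00806 S → |Z| = 1/|Y| = 124 Ω, ∠Z = −∠Y = -82.6°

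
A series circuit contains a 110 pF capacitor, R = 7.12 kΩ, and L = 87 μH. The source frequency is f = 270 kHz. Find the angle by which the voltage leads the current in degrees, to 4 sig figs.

ω = 2πf = 1.696e+06 rad/s
X_L = ωL = 147.6 Ω
X_C = 1/(ωC) = 5359 Ω
Net reactance X = X_L − X_C = -5211 Ω
Z = 7120 − j5211 Ω
|Z| = √(7120² + 5211²) = 8823 Ω
∠Z = arctan(-5211/7120) = -36.20°

-36.20°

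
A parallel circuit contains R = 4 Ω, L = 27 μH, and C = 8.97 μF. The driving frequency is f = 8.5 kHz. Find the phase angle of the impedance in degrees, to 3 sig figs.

ω = 2πf = 53410 rad/s
X_L = ωL = 1.44 Ω
X_C = 1/(ωC) = 2.09 Ω
Parallel: admittances add. Y = 1/R + 1/(jωL) + jωC
Y = (0.250 − j0.214) S
|Y| = 0.329 S → |Z| = 1/|Y| = 3.04 Ω, ∠Z = −∠Y = 40.6°

40.6°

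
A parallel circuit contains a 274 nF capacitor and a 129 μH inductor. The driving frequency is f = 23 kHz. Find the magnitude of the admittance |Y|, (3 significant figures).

ω = 2πf = 144500 rad/s
X_L = ωL = 18.6 Ω
X_C = 1/(ωC) = 25.3 Ω
Parallel: admittances add. Y = 1/(jωL) + jωC
Y = (0 − j0.0140) S
|Y| = 0.0140 S → |Z| = 1/|Y| = 71.2 Ω, ∠Z = −∠Y = 90.0°

14.0 mS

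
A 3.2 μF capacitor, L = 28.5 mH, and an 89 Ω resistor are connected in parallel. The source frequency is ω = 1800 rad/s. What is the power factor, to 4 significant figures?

0.6332

X_L = ωL = 51.30 Ω
X_C = 1/(ωC) = 173.6 Ω
Parallel: admittances add. Y = 1/R + 1/(jωL) + jωC
Y = (0.01124 − j0.01373) S
|Y| = 0.01774 S → |Z| = 1/|Y| = 56.36 Ω, ∠Z = −∠Y = 50.71°
cos φ = cos(50.71°) = 0.6332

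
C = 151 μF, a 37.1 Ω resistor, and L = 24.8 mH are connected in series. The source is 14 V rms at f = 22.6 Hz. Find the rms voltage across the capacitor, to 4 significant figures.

11.48 V

ω = 2πf = 142.0 rad/s
X_L = ωL = 3.522 Ω
X_C = 1/(ωC) = 46.64 Ω
Net reactance X = X_L − X_C = -43.12 Ω
Z = 37.10 − j43.12 Ω
|Z| = √(37.10² + 43.12²) = 56.88 Ω
I = V/|Z| = 246.1 mA
V_C = I·|Z_C| = 0.2461 × 46.64 = 11.48 V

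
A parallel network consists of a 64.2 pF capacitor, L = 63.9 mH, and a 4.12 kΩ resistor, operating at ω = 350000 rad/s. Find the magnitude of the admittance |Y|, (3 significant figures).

244 μS

X_L = ωL = 22400 Ω
X_C = 1/(ωC) = 44500 Ω
Parallel: admittances add. Y = 1/R + 1/(jωL) + jωC
Y = (0.000243 − j2.22e-05) S
|Y| = 0.000244 S → |Z| = 1/|Y| = 4100 Ω, ∠Z = −∠Y = 5.24°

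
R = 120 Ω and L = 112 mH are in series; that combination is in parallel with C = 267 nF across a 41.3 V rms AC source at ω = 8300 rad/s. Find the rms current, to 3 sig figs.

X_L = ωL = 930 Ω
X_C = 1/(ωC) = 451 Ω
Branch 1 (R+jX_L): Z₁ = 120 + j930 Ω, |Z₁| = 937 Ω
Branch 2 (−jX_C): Z₂ = −j451 Ω
Parallel: Z = Z₁Z₂/(Z₁+Z₂), |Z| = 858 Ω, ∠Z = -83.3°
I = V/|Z| = 41.3/858 = 48.2 mA

48.2 mA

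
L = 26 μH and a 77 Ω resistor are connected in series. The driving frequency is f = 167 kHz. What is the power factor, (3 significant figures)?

0.943

ω = 2πf = 1.049e+06 rad/s
X_L = ωL = 27.3 Ω
Z = 77.0 + j27.3 Ω
|Z| = √(77.0² + 27.3²) = 81.7 Ω
∠Z = arctan(27.3/77.0) = 19.5°
cos φ = cos(19.5°) = 0.943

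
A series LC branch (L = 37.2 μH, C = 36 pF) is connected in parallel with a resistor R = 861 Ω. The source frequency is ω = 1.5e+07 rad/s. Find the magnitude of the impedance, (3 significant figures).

X_L = ωL = 558 Ω
X_C = 1/(ωC) = 1850 Ω
Branch 1: Z₁ = R = 861 Ω
Branch 2 (series LC): Z₂ = j(X_L − X_C) = −j1290 Ω
Parallel: Z = Z₁Z₂/(Z₁+Z₂), |Z| = 717 Ω, ∠Z = -33.6°

717 Ω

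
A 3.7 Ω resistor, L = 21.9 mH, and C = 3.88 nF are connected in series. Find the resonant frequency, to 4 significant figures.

17.27 kHz

ω₀ = 1/√(LC) = 1/√(0.0219 × 3.88e-09) = 108500 rad/s
f₀ = ω₀/(2π) = 17.27 kHz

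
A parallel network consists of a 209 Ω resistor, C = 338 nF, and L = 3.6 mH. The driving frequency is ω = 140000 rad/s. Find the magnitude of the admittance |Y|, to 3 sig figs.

45.6 mS

X_L = ωL = 504 Ω
X_C = 1/(ωC) = 21.1 Ω
Parallel: admittances add. Y = 1/R + 1/(jωL) + jωC
Y = (0.00478 + j0.0453) S
|Y| = 0.0456 S → |Z| = 1/|Y| = 21.9 Ω, ∠Z = −∠Y = -84.0°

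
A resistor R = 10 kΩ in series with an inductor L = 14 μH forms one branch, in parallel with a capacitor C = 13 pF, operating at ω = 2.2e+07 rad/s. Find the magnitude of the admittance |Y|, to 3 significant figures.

300 μS

X_L = ωL = 308 Ω
X_C = 1/(ωC) = 3500 Ω
Branch 1 (R+jX_L): Z₁ = 10000 + j308 Ω, |Z₁| = 10000 Ω
Branch 2 (−jX_C): Z₂ = −j3500 Ω
Parallel: Z = Z₁Z₂/(Z₁+Z₂), |Z| = 3330 Ω, ∠Z = -70.6°
|Y| = 1/|Z| = 300 μS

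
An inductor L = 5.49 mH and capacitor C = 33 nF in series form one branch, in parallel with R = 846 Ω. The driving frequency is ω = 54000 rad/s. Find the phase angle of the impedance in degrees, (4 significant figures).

X_L = ωL = 296.5 Ω
X_C = 1/(ωC) = 561.2 Ω
Branch 1: Z₁ = R = 846.0 Ω
Branch 2 (series LC): Z₂ = j(X_L − X_C) = −j264.7 Ω
Parallel: Z = Z₁Z₂/(Z₁+Z₂), |Z| = 252.6 Ω, ∠Z = -72.63°

-72.63°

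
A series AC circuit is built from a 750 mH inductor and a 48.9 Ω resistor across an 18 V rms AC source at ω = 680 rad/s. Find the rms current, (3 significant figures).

X_L = ωL = 510 Ω
Z = 48.9 + j510 Ω
|Z| = √(48.9² + 510²) = 512 Ω
I = V/|Z| = 18/512 = 35.1 mA

35.1 mA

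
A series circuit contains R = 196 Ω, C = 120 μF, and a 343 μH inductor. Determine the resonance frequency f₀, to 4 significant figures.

784.5 Hz

ω₀ = 1/√(LC) = 1/√(0.000343 × 0.00012) = 4929 rad/s
f₀ = ω₀/(2π) = 784.5 Hz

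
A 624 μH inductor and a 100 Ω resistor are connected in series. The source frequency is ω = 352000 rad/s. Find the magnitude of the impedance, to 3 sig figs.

241 Ω

X_L = ωL = 220 Ω
Z = 100 + j220 Ω
|Z| = √(100² + 220²) = 241 Ω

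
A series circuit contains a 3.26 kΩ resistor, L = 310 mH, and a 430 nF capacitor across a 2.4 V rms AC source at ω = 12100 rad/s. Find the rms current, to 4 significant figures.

497.3 μA

X_L = ωL = 3751 Ω
X_C = 1/(ωC) = 192.2 Ω
Net reactance X = X_L − X_C = 3559 Ω
Z = 3260 + j3559 Ω
|Z| = √(3260² + 3559²) = 4826 Ω
I = V/|Z| = 2.4/4826 = 497.3 μA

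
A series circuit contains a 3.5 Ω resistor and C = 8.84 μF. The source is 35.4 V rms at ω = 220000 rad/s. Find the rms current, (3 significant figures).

10.0 A

X_C = 1/(ωC) = 0.514 Ω
Z = 3.50 − j0.514 Ω
|Z| = √(3.50² + 0.514²) = 3.54 Ω
I = V/|Z| = 35.4/3.54 = 10.0 A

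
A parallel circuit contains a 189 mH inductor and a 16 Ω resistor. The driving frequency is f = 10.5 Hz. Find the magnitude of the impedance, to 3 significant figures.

ω = 2πf = 65.97 rad/s
X_L = ωL = 12.5 Ω
Parallel: admittances add. Y = 1/R + 1/(jωL)
Y = (0.0625 − j0.0802) S
|Y| = 0.102 S → |Z| = 1/|Y| = 9.84 Ω, ∠Z = −∠Y = 52.1°

9.84 Ω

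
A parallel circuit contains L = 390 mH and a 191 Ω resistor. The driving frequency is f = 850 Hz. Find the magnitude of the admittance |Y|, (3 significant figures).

ω = 2πf = 5341 rad/s
X_L = ωL = 2080 Ω
Parallel: admittances add. Y = 1/R + 1/(jωL)
Y = (0.00524 − j0.000480) S
|Y| = 0.00526 S → |Z| = 1/|Y| = 190 Ω, ∠Z = −∠Y = 5.24°

5.26 mS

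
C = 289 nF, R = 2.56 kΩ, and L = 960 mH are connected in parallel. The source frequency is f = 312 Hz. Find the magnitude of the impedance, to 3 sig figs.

ω = 2πf = 1960 rad/s
X_L = ωL = 1880 Ω
X_C = 1/(ωC) = 1770 Ω
Parallel: admittances add. Y = 1/R + 1/(jωL) + jωC
Y = (0.000391 + j3.52e-05) S
|Y| = 0.000392 S → |Z| = 1/|Y| = 2550 Ω, ∠Z = −∠Y = -5.15°

2550 Ω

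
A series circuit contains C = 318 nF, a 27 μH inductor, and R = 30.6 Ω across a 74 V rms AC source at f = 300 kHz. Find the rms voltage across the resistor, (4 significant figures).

ω = 2πf = 1.885e+06 rad/s
X_L = ωL = 50.89 Ω
X_C = 1/(ωC) = 1.668 Ω
Net reactance X = X_L − X_C = 49.23 Ω
Z = 30.60 + j49.23 Ω
|Z| = √(30.60² + 49.23²) = 57.96 Ω
I = V/|Z| = 1.277 A
V_R = I·|Z_R| = 1.277 × 30.60 = 39.07 V

39.07 V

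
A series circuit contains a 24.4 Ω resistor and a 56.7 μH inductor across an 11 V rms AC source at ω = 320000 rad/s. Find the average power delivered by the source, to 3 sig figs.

3.19 W

X_L = ωL = 18.1 Ω
Z = 24.4 + j18.1 Ω
|Z| = √(24.4² + 18.1²) = 30.4 Ω
∠Z = arctan(18.1/24.4) = 36.6°
I = V/|Z| = 362 mA
P = VI cos φ = 11 × 0.362 × cos(36.6°) = 3.19 W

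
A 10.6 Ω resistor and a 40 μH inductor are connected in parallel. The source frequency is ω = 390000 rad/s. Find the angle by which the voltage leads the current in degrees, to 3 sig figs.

34.2°

X_L = ωL = 15.6 Ω
Parallel: admittances add. Y = 1/R + 1/(jωL)
Y = (0.0943 − j0.0641) S
|Y| = 0.114 S → |Z| = 1/|Y| = 8.77 Ω, ∠Z = −∠Y = 34.2°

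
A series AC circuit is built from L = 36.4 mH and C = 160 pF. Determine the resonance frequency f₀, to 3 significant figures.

65.9 kHz

ω₀ = 1/√(LC) = 1/√(0.0364 × 1.6e-10) = 414400 rad/s
f₀ = ω₀/(2π) = 65.9 kHz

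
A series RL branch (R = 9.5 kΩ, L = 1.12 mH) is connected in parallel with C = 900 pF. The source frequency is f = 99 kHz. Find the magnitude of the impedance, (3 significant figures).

1780 Ω

ω = 2πf = 622000 rad/s
X_L = ωL = 697 Ω
X_C = 1/(ωC) = 1790 Ω
Branch 1 (R+jX_L): Z₁ = 9500 + j697 Ω, |Z₁| = 9530 Ω
Branch 2 (−jX_C): Z₂ = −j1790 Ω
Parallel: Z = Z₁Z₂/(Z₁+Z₂), |Z| = 1780 Ω, ∠Z = -79.3°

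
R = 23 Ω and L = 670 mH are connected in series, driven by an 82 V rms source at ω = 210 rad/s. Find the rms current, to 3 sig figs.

575 mA

X_L = ωL = 141 Ω
Z = 23.0 + j141 Ω
|Z| = √(23.0² + 141²) = 143 Ω
I = V/|Z| = 82/143 = 575 mA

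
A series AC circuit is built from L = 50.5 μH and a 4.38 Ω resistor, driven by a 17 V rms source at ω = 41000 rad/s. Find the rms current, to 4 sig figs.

X_L = ωL = 2.071 Ω
Z = 4.380 + j2.071 Ω
|Z| = √(4.380² + 2.071²) = 4.845 Ω
I = V/|Z| = 17/4.845 = 3.509 A

3.509 A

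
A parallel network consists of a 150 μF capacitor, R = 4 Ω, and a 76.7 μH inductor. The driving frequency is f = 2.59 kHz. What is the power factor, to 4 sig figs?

ω = 2πf = 16270 rad/s
X_L = ωL = 1.248 Ω
X_C = 1/(ωC) = 0.4097 Ω
Parallel: admittances add. Y = 1/R + 1/(jωL) + jωC
Y = (0.2500 + j1.640) S
|Y| = 1.659 S → |Z| = 1/|Y| = 0.6028 Ω, ∠Z = −∠Y = -81.33°
cos φ = cos(-81.33°) = 0.1507

0.1507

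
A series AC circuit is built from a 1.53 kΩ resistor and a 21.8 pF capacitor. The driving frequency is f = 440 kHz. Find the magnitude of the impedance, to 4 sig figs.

ω = 2πf = 2.765e+06 rad/s
X_C = 1/(ωC) = 16590 Ω
Z = 1530 − j16590 Ω
|Z| = √(1530² + 16590²) = 16660 Ω

16660 Ω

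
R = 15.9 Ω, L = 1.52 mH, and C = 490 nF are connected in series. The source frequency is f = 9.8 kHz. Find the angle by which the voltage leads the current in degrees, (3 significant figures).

75.3°

ω = 2πf = 61580 rad/s
X_L = ωL = 93.6 Ω
X_C = 1/(ωC) = 33.1 Ω
Net reactance X = X_L − X_C = 60.5 Ω
Z = 15.9 + j60.5 Ω
|Z| = √(15.9² + 60.5²) = 62.5 Ω
∠Z = arctan(60.5/15.9) = 75.3°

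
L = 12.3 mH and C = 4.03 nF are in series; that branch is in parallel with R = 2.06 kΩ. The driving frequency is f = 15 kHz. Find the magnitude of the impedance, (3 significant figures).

1200 Ω

ω = 2πf = 94250 rad/s
X_L = ωL = 1160 Ω
X_C = 1/(ωC) = 2630 Ω
Branch 1: Z₁ = R = 2060 Ω
Branch 2 (series LC): Z₂ = j(X_L − X_C) = −j1470 Ω
Parallel: Z = Z₁Z₂/(Z₁+Z₂), |Z| = 1200 Ω, ∠Z = -54.4°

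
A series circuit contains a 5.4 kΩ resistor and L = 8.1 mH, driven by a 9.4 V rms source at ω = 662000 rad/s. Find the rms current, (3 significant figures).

X_L = ωL = 5360 Ω
Z = 5400 + j5360 Ω
|Z| = √(5400² + 5360²) = 7610 Ω
I = V/|Z| = 9.4/7610 = 1.24 mA

1.24 mA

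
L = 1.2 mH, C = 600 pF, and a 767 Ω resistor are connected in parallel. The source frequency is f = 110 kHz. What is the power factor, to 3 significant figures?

ω = 2πf = 691200 rad/s
X_L = ωL = 829 Ω
X_C = 1/(ωC) = 2410 Ω
Parallel: admittances add. Y = 1/R + 1/(jωL) + jωC
Y = (0.00130 − j0.000791) S
|Y| = 0.00152 S → |Z| = 1/|Y| = 656 Ω, ∠Z = −∠Y = 31.2°
cos φ = cos(31.2°) = 0.855

0.855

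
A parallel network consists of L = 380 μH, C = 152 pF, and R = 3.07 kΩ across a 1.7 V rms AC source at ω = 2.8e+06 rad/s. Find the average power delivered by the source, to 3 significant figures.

X_L = ωL = 1060 Ω
X_C = 1/(ωC) = 2350 Ω
Parallel: admittances add. Y = 1/R + 1/(jωL) + jωC
Y = (0.000326 − j0.000514) S
|Y| = 0.000609 S → |Z| = 1/|Y| = 1640 Ω, ∠Z = −∠Y = 57.6°
I = V/|Z| = 1.03 mA
P = VI cos φ = 1.7 × 0.00103 × cos(57.6°) = 941 μW

941 μW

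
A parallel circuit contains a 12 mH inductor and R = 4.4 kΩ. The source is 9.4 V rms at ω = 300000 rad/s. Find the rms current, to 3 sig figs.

X_L = ωL = 3600 Ω
Parallel: admittances add. Y = 1/R + 1/(jωL)
Y = (0.000227 − j0.000278) S
|Y| = 0.000359 S → |Z| = 1/|Y| = 2790 Ω, ∠Z = −∠Y = 50.7°
I = V/|Z| = 9.4/2790 = 3.37 mA

3.37 mA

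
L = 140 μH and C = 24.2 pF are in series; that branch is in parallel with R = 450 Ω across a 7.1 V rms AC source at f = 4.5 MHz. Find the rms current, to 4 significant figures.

16.03 mA

ω = 2πf = 2.827e+07 rad/s
X_L = ωL = 3958 Ω
X_C = 1/(ωC) = 1461 Ω
Branch 1: Z₁ = R = 450.0 Ω
Branch 2 (series LC): Z₂ = j(X_L − X_C) = j2497 Ω
Parallel: Z = Z₁Z₂/(Z₁+Z₂), |Z| = 442.9 Ω, ∠Z = 10.22°
I = V/|Z| = 7.1/442.9 = 16.03 mA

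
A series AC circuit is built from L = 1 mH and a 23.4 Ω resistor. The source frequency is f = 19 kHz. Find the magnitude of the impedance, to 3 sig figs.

ω = 2πf = 119400 rad/s
X_L = ωL = 119 Ω
Z = 23.4 + j119 Ω
|Z| = √(23.4² + 119²) = 122 Ω

122 Ω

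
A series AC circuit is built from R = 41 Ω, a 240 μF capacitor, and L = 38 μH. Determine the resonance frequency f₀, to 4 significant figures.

1.667 kHz

ω₀ = 1/√(LC) = 1/√(3.8e-05 × 0.00024) = 10470 rad/s
f₀ = ω₀/(2π) = 1.667 kHz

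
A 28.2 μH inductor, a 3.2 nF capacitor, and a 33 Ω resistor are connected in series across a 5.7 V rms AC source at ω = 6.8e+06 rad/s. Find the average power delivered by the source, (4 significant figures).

47.98 mW

X_L = ωL = 191.8 Ω
X_C = 1/(ωC) = 45.96 Ω
Net reactance X = X_L − X_C = 145.8 Ω
Z = 33.00 + j145.8 Ω
|Z| = √(33.00² + 145.8²) = 149.5 Ω
∠Z = arctan(145.8/33.00) = 77.25°
I = V/|Z| = 38.13 mA
P = VI cos φ = 5.7 × 0.03813 × cos(77.25°) = 47.98 mW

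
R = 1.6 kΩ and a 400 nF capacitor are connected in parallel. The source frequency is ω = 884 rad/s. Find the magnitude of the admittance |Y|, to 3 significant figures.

X_C = 1/(ωC) = 2830 Ω
Parallel: admittances add. Y = 1/R + jωC
Y = (0.000625 + j0.000354) S
|Y| = 0.000718 S → |Z| = 1/|Y| = 1390 Ω, ∠Z = −∠Y = -29.5°

718 μS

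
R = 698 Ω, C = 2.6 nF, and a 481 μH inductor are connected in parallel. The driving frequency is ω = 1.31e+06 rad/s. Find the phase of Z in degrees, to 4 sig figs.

-51.78°

X_L = ωL = 630.1 Ω
X_C = 1/(ωC) = 293.6 Ω
Parallel: admittances add. Y = 1/R + 1/(jωL) + jωC
Y = (0.001433 + j0.001819) S
|Y| = 0.002315 S → |Z| = 1/|Y| = 431.9 Ω, ∠Z = −∠Y = -51.78°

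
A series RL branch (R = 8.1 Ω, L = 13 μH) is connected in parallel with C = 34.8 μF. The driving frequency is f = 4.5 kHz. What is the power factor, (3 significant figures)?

0.125

ω = 2πf = 28270 rad/s
X_L = ωL = 0.368 Ω
X_C = 1/(ωC) = 1.02 Ω
Branch 1 (R+jX_L): Z₁ = 8.10 + j0.368 Ω, |Z₁| = 8.11 Ω
Branch 2 (−jX_C): Z₂ = −j1.02 Ω
Parallel: Z = Z₁Z₂/(Z₁+Z₂), |Z| = 1.01 Ω, ∠Z = -82.8°
cos φ = cos(-82.8°) = 0.125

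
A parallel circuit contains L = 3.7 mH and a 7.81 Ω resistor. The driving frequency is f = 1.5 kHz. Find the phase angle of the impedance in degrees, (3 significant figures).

12.6°

ω = 2πf = 9425 rad/s
X_L = ωL = 34.9 Ω
Parallel: admittances add. Y = 1/R + 1/(jωL)
Y = (0.128 − j0.0287) S
|Y| = 0.131 S → |Z| = 1/|Y| = 7.62 Ω, ∠Z = −∠Y = 12.6°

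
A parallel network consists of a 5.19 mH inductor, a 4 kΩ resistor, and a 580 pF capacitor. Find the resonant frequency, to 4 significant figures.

ω₀ = 1/√(LC) = 1/√(0.00519 × 5.8e-10) = 576400 rad/s
f₀ = ω₀/(2π) = 91.73 kHz

91.73 kHz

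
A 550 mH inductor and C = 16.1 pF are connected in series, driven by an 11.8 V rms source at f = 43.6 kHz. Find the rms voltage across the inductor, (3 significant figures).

23.4 V

ω = 2πf = 273900 rad/s
X_L = ωL = 151000 Ω
X_C = 1/(ωC) = 227000 Ω
Net reactance X = X_L − X_C = -76100 Ω
Z = − j76100 Ω
|Z| = √(0² + 76100²) = 76100 Ω
I = V/|Z| = 155 μA
V_L = I·|Z_L| = 0.000155 × 151000 = 23.4 V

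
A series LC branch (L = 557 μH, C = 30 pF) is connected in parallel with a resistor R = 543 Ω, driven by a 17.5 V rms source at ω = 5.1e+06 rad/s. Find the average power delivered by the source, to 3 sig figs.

564 mW

X_L = ωL = 2840 Ω
X_C = 1/(ωC) = 6540 Ω
Branch 1: Z₁ = R = 543 Ω
Branch 2 (series LC): Z₂ = j(X_L − X_C) = −j3700 Ω
Parallel: Z = Z₁Z₂/(Z₁+Z₂), |Z| = 537 Ω, ∠Z = -8.36°
I = V/|Z| = 32.6 mA
P = VI cos φ = 17.5 × 0.0326 × cos(-8.36°) = 564 mW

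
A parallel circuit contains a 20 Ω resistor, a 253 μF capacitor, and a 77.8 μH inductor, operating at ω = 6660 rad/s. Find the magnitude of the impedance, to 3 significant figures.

X_L = ωL = 0.518 Ω
X_C = 1/(ωC) = 0.593 Ω
Parallel: admittances add. Y = 1/R + 1/(jωL) + jωC
Y = (0.0500 − j0.245) S
|Y| = 0.250 S → |Z| = 1/|Y| = 4.00 Ω, ∠Z = −∠Y = 78.5°

4.00 Ω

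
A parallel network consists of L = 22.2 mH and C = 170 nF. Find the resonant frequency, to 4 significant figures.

2.591 kHz

ω₀ = 1/√(LC) = 1/√(0.0222 × 1.7e-07) = 16280 rad/s
f₀ = ω₀/(2π) = 2.591 kHz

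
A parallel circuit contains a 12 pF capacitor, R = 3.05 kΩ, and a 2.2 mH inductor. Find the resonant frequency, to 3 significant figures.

980 kHz

ω₀ = 1/√(LC) = 1/√(0.0022 × 1.2e-11) = 6.155e+06 rad/s
f₀ = ω₀/(2π) = 980 kHz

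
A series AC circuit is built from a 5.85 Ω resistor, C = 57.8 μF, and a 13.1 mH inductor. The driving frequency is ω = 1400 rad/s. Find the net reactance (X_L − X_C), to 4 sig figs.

X_L = ωL = 18.34 Ω
X_C = 1/(ωC) = 12.36 Ω
X = 18.34 − 12.36 = 5.982 Ω

5.982 Ω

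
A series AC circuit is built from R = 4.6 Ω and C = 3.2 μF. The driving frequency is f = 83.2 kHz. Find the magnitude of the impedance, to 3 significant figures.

ω = 2πf = 522800 rad/s
X_C = 1/(ωC) = 0.598 Ω
Z = 4.60 − j0.598 Ω
|Z| = √(4.60² + 0.598²) = 4.64 Ω

4.64 Ω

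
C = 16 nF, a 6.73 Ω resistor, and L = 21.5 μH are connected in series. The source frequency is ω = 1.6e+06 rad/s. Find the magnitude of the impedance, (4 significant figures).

X_L = ωL = 34.40 Ω
X_C = 1/(ωC) = 39.06 Ω
Net reactance X = X_L − X_C = -4.663 Ω
Z = 6.730 − j4.663 Ω
|Z| = √(6.730² + 4.663²) = 8.187 Ω

8.187 Ω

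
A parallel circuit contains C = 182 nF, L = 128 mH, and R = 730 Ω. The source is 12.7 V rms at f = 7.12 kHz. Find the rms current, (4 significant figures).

102.7 mA

ω = 2πf = 44740 rad/s
X_L = ωL = 5726 Ω
X_C = 1/(ωC) = 122.8 Ω
Parallel: admittances add. Y = 1/R + 1/(jωL) + jωC
Y = (0.001370 + j0.007967) S
|Y| = 0.008084 S → |Z| = 1/|Y| = 123.7 Ω, ∠Z = −∠Y = -80.24°
I = V/|Z| = 12.7/123.7 = 102.7 mA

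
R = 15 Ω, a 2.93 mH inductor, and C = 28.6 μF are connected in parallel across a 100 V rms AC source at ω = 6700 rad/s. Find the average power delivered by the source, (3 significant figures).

667 W

X_L = ωL = 19.6 Ω
X_C = 1/(ωC) = 5.22 Ω
Parallel: admittances add. Y = 1/R + 1/(jωL) + jωC
Y = (0.0667 + j0.141) S
|Y| = 0.156 S → |Z| = 1/|Y| = 6.42 Ω, ∠Z = −∠Y = -64.6°
I = V/|Z| = 15.6 A
P = VI cos φ = 100 × 15.6 × cos(-64.6°) = 667 W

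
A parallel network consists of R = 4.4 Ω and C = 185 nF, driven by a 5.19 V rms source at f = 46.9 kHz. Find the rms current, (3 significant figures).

1.21 A

ω = 2πf = 294700 rad/s
X_C = 1/(ωC) = 18.3 Ω
Parallel: admittances add. Y = 1/R + jωC
Y = (0.227 + j0.0545) S
|Y| = 0.234 S → |Z| = 1/|Y| = 4.28 Ω, ∠Z = −∠Y = -13.5°
I = V/|Z| = 5.19/4.28 = 1.21 A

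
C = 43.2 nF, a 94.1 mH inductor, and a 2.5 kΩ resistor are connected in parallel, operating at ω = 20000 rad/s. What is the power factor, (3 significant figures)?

0.769

X_L = ωL = 1880 Ω
X_C = 1/(ωC) = 1160 Ω
Parallel: admittances add. Y = 1/R + 1/(jωL) + jωC
Y = (0.000400 + j0.000333) S
|Y| = 0.000520 S → |Z| = 1/|Y| = 1920 Ω, ∠Z = −∠Y = -39.7°
cos φ = cos(-39.7°) = 0.769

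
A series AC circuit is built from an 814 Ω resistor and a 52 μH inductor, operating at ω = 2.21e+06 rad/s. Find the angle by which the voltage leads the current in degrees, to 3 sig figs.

8.04°

X_L = ωL = 115 Ω
Z = 814 + j115 Ω
|Z| = √(814² + 115²) = 822 Ω
∠Z = arctan(115/814) = 8.04°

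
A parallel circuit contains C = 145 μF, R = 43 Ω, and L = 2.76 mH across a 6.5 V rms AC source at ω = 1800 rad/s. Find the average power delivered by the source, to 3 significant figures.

983 mW

X_L = ωL = 4.97 Ω
X_C = 1/(ωC) = 3.83 Ω
Parallel: admittances add. Y = 1/R + 1/(jωL) + jωC
Y = (0.0233 + j0.0597) S
|Y| = 0.0641 S → |Z| = 1/|Y| = 15.6 Ω, ∠Z = −∠Y = -68.7°
I = V/|Z| = 417 mA
P = VI cos φ = 6.5 × 0.417 × cos(-68.7°) = 983 mW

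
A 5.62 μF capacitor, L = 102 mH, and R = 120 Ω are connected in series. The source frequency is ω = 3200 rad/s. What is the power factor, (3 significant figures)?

X_L = ωL = 326 Ω
X_C = 1/(ωC) = 55.6 Ω
Net reactance X = X_L − X_C = 271 Ω
Z = 120 + j271 Ω
|Z| = √(120² + 271²) = 296 Ω
∠Z = arctan(271/120) = 66.1°
cos φ = cos(66.1°) = 0.405

0.405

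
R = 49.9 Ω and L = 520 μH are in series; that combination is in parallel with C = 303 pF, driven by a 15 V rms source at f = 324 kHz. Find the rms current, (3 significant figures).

4.93 mA

ω = 2πf = 2.036e+06 rad/s
X_L = ωL = 1060 Ω
X_C = 1/(ωC) = 1620 Ω
Branch 1 (R+jX_L): Z₁ = 49.9 + j1060 Ω, |Z₁| = 1060 Ω
Branch 2 (−jX_C): Z₂ = −j1620 Ω
Parallel: Z = Z₁Z₂/(Z₁+Z₂), |Z| = 3040 Ω, ∠Z = 82.2°
I = V/|Z| = 15/3040 = 4.93 mA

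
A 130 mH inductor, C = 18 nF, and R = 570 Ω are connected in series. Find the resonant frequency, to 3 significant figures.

ω₀ = 1/√(LC) = 1/√(0.13 × 1.8e-08) = 20670 rad/s
f₀ = ω₀/(2π) = 3.29 kHz

3.29 kHz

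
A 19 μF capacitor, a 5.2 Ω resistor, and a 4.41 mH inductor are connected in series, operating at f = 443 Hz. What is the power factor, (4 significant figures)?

ω = 2πf = 2783 rad/s
X_L = ωL = 12.28 Ω
X_C = 1/(ωC) = 18.91 Ω
Net reactance X = X_L − X_C = -6.634 Ω
Z = 5.200 − j6.634 Ω
|Z| = √(5.200² + 6.634²) = 8.429 Ω
∠Z = arctan(-6.634/5.200) = -51.91°
cos φ = cos(-51.91°) = 0.6169

0.6169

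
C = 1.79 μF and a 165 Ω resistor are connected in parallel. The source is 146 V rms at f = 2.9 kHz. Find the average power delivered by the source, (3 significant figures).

ω = 2πf = 18220 rad/s
X_C = 1/(ωC) = 30.7 Ω
Parallel: admittances add. Y = 1/R + jωC
Y = (0.00606 + j0.0326) S
|Y| = 0.0332 S → |Z| = 1/|Y| = 30.1 Ω, ∠Z = −∠Y = -79.5°
I = V/|Z| = 4.84 A
P = VI cos φ = 146 × 4.84 × cos(-79.5°) = 129 W

129 W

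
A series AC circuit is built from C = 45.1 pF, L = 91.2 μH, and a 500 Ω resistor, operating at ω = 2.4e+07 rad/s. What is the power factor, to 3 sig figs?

0.368

X_L = ωL = 2190 Ω
X_C = 1/(ωC) = 924 Ω
Net reactance X = X_L − X_C = 1260 Ω
Z = 500 + j1260 Ω
|Z| = √(500² + 1260²) = 1360 Ω
∠Z = arctan(1260/500) = 68.4°
cos φ = cos(68.4°) = 0.368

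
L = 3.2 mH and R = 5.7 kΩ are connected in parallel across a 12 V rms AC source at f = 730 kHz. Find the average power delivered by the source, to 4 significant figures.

25.26 mW

ω = 2πf = 4.587e+06 rad/s
X_L = ωL = 14680 Ω
Parallel: admittances add. Y = 1/R + 1/(jωL)
Y = (0.0001754 − j6.813e-05) S
|Y| = 0.0001882 S → |Z| = 1/|Y| = 5313 Ω, ∠Z = −∠Y = 21.22°
I = V/|Z| = 2.258 mA
P = VI cos φ = 12 × 0.002258 × cos(21.22°) = 25.26 mW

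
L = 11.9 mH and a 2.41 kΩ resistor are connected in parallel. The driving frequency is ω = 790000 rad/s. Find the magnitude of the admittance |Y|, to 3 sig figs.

428 μS

X_L = ωL = 9400 Ω
Parallel: admittances add. Y = 1/R + 1/(jωL)
Y = (0.000415 − j0.000106) S
|Y| = 0.000428 S → |Z| = 1/|Y| = 2330 Ω, ∠Z = −∠Y = 14.4°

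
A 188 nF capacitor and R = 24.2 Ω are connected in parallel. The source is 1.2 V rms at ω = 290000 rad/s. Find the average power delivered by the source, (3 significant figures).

X_C = 1/(ωC) = 18.3 Ω
Parallel: admittances add. Y = 1/R + jωC
Y = (0.0413 + j0.0545) S
|Y| = 0.0684 S → |Z| = 1/|Y| = 14.6 Ω, ∠Z = −∠Y = -52.8°
I = V/|Z| = 82.1 mA
P = VI cos φ = 1.2 × 0.0821 × cos(-52.8°) = 59.5 mW

59.5 mW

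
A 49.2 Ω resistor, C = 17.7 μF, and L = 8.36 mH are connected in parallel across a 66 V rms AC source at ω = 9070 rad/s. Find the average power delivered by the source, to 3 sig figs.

88.5 W

X_L = ωL = 75.8 Ω
X_C = 1/(ωC) = 6.23 Ω
Parallel: admittances add. Y = 1/R + 1/(jωL) + jωC
Y = (0.0203 + j0.147) S
|Y| = 0.149 S → |Z| = 1/|Y| = 6.72 Ω, ∠Z = −∠Y = -82.1°
I = V/|Z| = 9.82 A
P = VI cos φ = 66 × 9.82 × cos(-82.1°) = 88.5 W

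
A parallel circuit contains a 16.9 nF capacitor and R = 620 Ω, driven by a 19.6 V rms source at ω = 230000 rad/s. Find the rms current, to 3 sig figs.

82.5 mA

X_C = 1/(ωC) = 257 Ω
Parallel: admittances add. Y = 1/R + jωC
Y = (0.00161 + j0.00389) S
|Y| = 0.00421 S → |Z| = 1/|Y| = 238 Ω, ∠Z = −∠Y = -67.5°
I = V/|Z| = 19.6/238 = 82.5 mA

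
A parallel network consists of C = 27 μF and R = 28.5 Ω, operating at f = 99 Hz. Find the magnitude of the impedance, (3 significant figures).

25.7 Ω

ω = 2πf = 622.0 rad/s
X_C = 1/(ωC) = 59.5 Ω
Parallel: admittances add. Y = 1/R + jωC
Y = (0.0351 + j0.0168) S
|Y| = 0.0389 S → |Z| = 1/|Y| = 25.7 Ω, ∠Z = −∠Y = -25.6°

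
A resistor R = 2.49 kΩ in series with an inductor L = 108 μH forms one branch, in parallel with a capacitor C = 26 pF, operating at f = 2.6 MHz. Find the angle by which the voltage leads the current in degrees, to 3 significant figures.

ω = 2πf = 1.634e+07 rad/s
X_L = ωL = 1760 Ω
X_C = 1/(ωC) = 2350 Ω
Branch 1 (R+jX_L): Z₁ = 2490 + j1760 Ω, |Z₁| = 3050 Ω
Branch 2 (−jX_C): Z₂ = −j2350 Ω
Parallel: Z = Z₁Z₂/(Z₁+Z₂), |Z| = 2810 Ω, ∠Z = -41.3°

-41.3°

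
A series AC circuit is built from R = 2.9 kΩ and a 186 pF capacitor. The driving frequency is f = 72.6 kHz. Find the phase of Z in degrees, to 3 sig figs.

-76.2°

ω = 2πf = 456200 rad/s
X_C = 1/(ωC) = 11800 Ω
Z = 2900 − j11800 Ω
|Z| = √(2900² + 11800²) = 12100 Ω
∠Z = arctan(-11800/2900) = -76.2°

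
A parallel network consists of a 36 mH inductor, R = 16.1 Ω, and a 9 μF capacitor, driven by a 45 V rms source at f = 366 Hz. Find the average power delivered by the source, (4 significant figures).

ω = 2πf = 2300 rad/s
X_L = ωL = 82.79 Ω
X_C = 1/(ωC) = 48.32 Ω
Parallel: admittances add. Y = 1/R + 1/(jωL) + jωC
Y = (0.06211 + j0.008618) S
|Y| = 0.06271 S → |Z| = 1/|Y| = 15.95 Ω, ∠Z = −∠Y = -7.899°
I = V/|Z| = 2.822 A
P = VI cos φ = 45 × 2.822 × cos(-7.899°) = 125.8 W

125.8 W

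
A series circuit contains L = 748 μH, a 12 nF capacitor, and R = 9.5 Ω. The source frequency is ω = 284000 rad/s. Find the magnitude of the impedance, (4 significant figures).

X_L = ωL = 212.4 Ω
X_C = 1/(ωC) = 293.4 Ω
Net reactance X = X_L − X_C = -81.00 Ω
Z = 9.500 − j81.00 Ω
|Z| = √(9.500² + 81.00²) = 81.55 Ω

81.55 Ω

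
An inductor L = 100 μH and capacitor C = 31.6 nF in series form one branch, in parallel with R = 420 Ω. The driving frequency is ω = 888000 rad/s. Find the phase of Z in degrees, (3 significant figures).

X_L = ωL = 88.8 Ω
X_C = 1/(ωC) = 35.6 Ω
Branch 1: Z₁ = R = 420 Ω
Branch 2 (series LC): Z₂ = j(X_L − X_C) = j53.2 Ω
Parallel: Z = Z₁Z₂/(Z₁+Z₂), |Z| = 52.7 Ω, ∠Z = 82.8°

82.8°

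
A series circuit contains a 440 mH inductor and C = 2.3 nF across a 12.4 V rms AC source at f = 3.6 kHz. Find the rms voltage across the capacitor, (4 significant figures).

ω = 2πf = 22620 rad/s
X_L = ωL = 9953 Ω
X_C = 1/(ωC) = 19220 Ω
Net reactance X = X_L − X_C = -9269 Ω
Z = − j9269 Ω
|Z| = √(0² + 9269²) = 9269 Ω
I = V/|Z| = 1.338 mA
V_C = I·|Z_C| = 0.001338 × 19220 = 25.71 V

25.71 V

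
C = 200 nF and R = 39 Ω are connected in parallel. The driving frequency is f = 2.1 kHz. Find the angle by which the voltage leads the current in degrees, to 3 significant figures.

-5.88°

ω = 2πf = 13190 rad/s
X_C = 1/(ωC) = 379 Ω
Parallel: admittances add. Y = 1/R + jωC
Y = (0.0256 + j0.00264) S
|Y| = 0.0258 S → |Z| = 1/|Y| = 38.8 Ω, ∠Z = −∠Y = -5.88°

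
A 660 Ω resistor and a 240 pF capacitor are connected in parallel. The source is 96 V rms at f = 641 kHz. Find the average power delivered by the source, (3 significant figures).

14.0 W

ω = 2πf = 4.028e+06 rad/s
X_C = 1/(ωC) = 1030 Ω
Parallel: admittances add. Y = 1/R + jωC
Y = (0.00152 + j0.000967) S
|Y| = 0.00180 S → |Z| = 1/|Y| = 556 Ω, ∠Z = −∠Y = -32.5°
I = V/|Z| = 173 mA
P = VI cos φ = 96 × 0.173 × cos(-32.5°) = 14.0 W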